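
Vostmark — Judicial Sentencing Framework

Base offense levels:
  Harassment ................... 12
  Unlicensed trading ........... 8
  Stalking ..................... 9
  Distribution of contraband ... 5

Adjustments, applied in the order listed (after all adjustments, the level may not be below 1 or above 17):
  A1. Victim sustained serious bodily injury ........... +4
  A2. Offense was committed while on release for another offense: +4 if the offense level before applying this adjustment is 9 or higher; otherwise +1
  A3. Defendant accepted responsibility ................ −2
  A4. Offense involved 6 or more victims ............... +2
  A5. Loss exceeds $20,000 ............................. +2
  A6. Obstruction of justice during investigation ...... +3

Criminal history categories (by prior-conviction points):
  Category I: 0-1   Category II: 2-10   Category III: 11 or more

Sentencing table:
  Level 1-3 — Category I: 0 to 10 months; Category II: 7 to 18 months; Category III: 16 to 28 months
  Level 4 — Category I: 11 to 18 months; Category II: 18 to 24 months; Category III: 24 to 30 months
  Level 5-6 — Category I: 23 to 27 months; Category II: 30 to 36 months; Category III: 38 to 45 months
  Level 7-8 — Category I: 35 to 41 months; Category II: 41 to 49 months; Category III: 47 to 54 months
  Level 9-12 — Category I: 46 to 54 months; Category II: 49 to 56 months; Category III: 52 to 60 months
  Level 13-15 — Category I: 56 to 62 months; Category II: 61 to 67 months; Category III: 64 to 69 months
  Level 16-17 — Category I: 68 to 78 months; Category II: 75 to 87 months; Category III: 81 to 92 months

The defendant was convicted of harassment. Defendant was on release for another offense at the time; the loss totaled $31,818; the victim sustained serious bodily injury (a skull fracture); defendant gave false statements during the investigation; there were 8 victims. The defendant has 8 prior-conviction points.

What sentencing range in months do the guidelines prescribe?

75-87 months

Base offense level for harassment: 12.
A1 applies: 12 + 4 = 16.
A2 applies (level before this adjustment is 16 ≥ 9, so +4): 16 + 4 = 20.
A4 applies: 20 + 2 = 22.
A5 applies: 22 + 2 = 24.
A6 applies: 24 + 3 = 27.
Level 27 exceeds the maximum of 17; capped at 17.
Final offense level: 17.
Criminal history: 8 prior points → Category II (2-10).
Level 17 falls in the 16-17 band.
Grid: Level 16-17 × Category II = 75-87 months.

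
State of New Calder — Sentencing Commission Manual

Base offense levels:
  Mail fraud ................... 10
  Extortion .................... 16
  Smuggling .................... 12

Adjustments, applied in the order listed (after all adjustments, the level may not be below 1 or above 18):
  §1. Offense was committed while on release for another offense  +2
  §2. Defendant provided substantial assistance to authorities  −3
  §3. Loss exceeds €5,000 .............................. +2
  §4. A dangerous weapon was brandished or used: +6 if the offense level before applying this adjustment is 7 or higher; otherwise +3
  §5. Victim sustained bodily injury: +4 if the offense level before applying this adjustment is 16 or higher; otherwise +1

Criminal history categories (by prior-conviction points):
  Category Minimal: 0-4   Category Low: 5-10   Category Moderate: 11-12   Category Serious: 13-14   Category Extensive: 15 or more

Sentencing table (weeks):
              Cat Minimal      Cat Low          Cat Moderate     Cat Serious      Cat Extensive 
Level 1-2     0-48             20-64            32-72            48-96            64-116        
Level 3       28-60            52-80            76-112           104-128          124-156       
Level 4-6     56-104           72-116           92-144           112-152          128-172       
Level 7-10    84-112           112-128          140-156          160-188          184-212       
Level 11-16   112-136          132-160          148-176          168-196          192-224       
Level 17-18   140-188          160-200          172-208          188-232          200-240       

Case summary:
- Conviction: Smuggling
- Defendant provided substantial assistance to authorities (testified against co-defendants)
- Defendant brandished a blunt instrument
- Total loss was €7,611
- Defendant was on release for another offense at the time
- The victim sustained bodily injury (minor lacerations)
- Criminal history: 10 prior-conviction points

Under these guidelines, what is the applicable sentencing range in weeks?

Base offense level for smuggling: 12.
§1 applies: 12 + 2 = 14.
§2 applies: 14 − 3 = 11.
§3 applies: 11 + 2 = 13.
§4 applies (level before this adjustment is 13 ≥ 7, so +6): 13 + 6 = 19.
§5 applies (level before this adjustment is 19 ≥ 16, so +4): 19 + 4 = 23.
Level 23 exceeds the maximum of 18; capped at 18.
Final offense level: 18.
Criminal history: 10 prior points → Category Low (5-10).
Level 18 falls in the 17-18 band.
Grid: Level 17-18 × Category Low = 160-200 weeks.

160-200 weeks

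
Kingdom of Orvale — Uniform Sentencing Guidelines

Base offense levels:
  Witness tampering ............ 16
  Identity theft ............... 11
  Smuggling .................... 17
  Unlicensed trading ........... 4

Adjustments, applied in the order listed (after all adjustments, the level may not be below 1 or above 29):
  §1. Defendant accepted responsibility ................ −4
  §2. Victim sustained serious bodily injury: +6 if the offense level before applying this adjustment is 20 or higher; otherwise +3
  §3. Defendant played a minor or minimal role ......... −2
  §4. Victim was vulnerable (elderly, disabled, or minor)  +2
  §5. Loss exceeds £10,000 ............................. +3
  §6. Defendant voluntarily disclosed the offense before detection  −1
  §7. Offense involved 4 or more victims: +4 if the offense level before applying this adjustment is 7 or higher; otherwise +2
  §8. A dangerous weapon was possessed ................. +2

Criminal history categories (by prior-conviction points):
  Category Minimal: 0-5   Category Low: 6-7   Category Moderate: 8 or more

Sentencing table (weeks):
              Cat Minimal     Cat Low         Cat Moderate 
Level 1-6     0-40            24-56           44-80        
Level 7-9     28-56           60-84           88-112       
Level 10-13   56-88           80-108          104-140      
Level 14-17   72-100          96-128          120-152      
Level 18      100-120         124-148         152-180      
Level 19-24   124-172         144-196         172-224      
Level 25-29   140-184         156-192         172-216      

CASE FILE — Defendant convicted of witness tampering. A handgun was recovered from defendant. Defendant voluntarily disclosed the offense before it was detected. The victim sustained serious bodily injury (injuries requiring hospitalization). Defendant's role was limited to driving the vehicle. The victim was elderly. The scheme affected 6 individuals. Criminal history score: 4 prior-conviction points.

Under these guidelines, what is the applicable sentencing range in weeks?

Base offense level for witness tampering: 16.
§1 does not apply.
§2 applies (level before this adjustment is 16 < 20, so +3): 16 + 3 = 19.
§3 applies: 19 − 2 = 17.
§4 applies: 17 + 2 = 19.
§5 does not apply.
§6 applies: 19 − 1 = 18.
§7 applies (level before this adjustment is 18 ≥ 7, so +4): 18 + 4 = 22.
§8 applies: 22 + 2 = 24.
Final offense level: 24.
Criminal history: 4 prior points → Category Minimal (0-5).
Level 24 falls in the 19-24 band.
Grid: Level 19-24 × Category Minimal = 124-172 weeks.

124-172 weeks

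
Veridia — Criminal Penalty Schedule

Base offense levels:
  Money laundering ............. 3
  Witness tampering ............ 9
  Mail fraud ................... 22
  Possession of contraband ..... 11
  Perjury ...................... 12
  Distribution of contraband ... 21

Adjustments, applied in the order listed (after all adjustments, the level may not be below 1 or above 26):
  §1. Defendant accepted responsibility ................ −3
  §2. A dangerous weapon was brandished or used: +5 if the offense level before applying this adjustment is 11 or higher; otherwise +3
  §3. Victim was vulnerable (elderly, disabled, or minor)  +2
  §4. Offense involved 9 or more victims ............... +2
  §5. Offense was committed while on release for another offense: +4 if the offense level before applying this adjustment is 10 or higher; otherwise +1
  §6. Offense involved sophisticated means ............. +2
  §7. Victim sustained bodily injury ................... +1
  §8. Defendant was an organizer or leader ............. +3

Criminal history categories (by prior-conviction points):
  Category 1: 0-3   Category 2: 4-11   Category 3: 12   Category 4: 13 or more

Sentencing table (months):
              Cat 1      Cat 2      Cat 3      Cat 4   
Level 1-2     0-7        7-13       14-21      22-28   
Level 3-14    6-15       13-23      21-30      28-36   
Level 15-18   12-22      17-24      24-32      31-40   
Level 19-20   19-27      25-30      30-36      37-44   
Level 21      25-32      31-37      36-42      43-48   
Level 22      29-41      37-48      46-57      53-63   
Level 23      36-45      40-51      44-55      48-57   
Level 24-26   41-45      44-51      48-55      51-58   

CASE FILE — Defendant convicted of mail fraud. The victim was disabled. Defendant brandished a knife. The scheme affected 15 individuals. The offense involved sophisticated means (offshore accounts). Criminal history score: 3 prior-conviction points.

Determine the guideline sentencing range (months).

Base offense level for mail fraud: 22.
§2 applies (level before this adjustment is 22 ≥ 11, so +5): 22 + 5 = 27.
§3 applies: 27 + 2 = 29.
§4 applies: 29 + 2 = 31.
§5 does not apply.
§6 applies: 31 + 2 = 33.
Level 33 exceeds the maximum of 26; capped at 26.
Final offense level: 26.
Criminal history: 3 prior points → Category 1 (0-3).
Level 26 falls in the 24-26 band.
Grid: Level 24-26 × Category 1 = 41-45 months.

41-45 months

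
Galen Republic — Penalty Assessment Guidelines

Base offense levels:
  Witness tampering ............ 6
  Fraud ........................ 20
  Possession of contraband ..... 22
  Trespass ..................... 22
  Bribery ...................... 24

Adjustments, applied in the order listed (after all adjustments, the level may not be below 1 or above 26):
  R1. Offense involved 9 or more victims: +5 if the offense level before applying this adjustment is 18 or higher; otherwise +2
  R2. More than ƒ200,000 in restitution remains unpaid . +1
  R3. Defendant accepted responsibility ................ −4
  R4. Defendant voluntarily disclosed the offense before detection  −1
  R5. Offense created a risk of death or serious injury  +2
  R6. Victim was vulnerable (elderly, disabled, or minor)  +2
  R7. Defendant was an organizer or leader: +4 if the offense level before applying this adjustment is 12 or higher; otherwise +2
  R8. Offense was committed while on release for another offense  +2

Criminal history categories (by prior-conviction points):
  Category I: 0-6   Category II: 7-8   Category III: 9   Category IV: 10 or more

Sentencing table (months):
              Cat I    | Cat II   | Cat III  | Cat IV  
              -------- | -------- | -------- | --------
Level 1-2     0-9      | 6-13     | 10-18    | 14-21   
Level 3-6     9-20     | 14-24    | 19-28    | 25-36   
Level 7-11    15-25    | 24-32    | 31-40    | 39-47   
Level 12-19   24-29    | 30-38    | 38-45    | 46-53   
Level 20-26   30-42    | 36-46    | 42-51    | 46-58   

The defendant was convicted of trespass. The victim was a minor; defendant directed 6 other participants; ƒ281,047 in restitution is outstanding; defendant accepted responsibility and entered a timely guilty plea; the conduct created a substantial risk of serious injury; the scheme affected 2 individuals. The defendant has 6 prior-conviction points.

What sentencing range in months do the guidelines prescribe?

Base offense level for trespass: 22.
R2 applies: 22 + 1 = 23.
R3 applies: 23 − 4 = 19.
R4 does not apply.
R5 applies: 19 + 2 = 21.
R6 applies: 21 + 2 = 23.
R7 applies (level before this adjustment is 23 ≥ 12, so +4): 23 + 4 = 27.
Level 27 exceeds the maximum of 26; capped at 26.
Final offense level: 26.
Criminal history: 6 prior points → Category I (0-6).
Level 26 falls in the 20-26 band.
Grid: Level 20-26 × Category I = 30-42 months.

30-42 months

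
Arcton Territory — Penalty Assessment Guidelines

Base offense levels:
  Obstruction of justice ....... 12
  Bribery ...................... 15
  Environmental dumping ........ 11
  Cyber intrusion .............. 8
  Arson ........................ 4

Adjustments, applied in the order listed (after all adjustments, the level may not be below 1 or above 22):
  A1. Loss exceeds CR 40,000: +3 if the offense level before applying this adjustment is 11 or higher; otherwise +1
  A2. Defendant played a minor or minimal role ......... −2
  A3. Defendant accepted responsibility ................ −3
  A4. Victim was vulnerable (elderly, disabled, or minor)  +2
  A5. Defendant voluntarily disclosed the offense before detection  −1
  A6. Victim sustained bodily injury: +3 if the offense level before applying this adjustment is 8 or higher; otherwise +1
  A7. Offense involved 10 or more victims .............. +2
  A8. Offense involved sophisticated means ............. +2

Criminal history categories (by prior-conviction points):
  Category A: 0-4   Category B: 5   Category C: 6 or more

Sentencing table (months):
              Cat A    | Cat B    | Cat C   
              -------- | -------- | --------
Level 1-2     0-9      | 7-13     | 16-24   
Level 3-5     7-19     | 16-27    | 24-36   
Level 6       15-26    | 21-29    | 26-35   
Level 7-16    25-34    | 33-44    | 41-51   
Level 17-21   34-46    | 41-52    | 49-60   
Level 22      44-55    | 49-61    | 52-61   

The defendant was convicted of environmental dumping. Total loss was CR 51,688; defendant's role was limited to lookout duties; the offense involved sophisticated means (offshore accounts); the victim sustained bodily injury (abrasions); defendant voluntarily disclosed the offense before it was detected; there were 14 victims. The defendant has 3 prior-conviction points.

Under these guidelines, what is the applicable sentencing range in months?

Base offense level for environmental dumping: 11.
A1 applies (level before this adjustment is 11 ≥ 11, so +3): 11 + 3 = 14.
A2 applies: 14 − 2 = 12.
A4 does not apply.
A5 applies: 12 − 1 = 11.
A6 applies (level before this adjustment is 11 ≥ 8, so +3): 11 + 3 = 14.
A7 applies: 14 + 2 = 16.
A8 applies: 16 + 2 = 18.
Final offense level: 18.
Criminal history: 3 prior points → Category A (0-4).
Level 18 falls in the 17-21 band.
Grid: Level 17-21 × Category A = 34-46 months.

34-46 months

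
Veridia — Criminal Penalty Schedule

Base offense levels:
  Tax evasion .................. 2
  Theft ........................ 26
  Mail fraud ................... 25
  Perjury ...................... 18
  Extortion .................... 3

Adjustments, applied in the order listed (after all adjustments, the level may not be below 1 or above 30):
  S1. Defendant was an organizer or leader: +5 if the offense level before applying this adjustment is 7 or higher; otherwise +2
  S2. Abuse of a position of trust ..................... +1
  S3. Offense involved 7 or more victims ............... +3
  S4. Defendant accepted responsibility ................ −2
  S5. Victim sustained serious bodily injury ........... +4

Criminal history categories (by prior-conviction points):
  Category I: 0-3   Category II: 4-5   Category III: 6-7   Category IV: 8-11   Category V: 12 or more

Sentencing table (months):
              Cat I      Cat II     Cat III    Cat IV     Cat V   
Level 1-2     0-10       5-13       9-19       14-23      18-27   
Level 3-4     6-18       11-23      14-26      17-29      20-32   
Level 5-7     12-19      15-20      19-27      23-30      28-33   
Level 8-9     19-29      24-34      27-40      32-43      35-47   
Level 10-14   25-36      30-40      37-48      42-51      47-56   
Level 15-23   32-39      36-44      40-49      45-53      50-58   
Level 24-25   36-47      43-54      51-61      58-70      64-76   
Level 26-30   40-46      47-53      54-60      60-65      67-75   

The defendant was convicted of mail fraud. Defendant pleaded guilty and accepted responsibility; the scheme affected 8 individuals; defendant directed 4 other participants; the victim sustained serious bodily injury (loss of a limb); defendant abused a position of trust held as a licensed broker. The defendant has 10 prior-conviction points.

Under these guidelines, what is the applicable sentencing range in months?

Base offense level for mail fraud: 25.
S1 applies (level before this adjustment is 25 ≥ 7, so +5): 25 + 5 = 30.
S2 applies: 30 + 1 = 31.
S3 applies: 31 + 3 = 34.
S4 applies: 34 − 2 = 32.
S5 applies: 32 + 4 = 36.
Level 36 exceeds the maximum of 30; capped at 30.
Final offense level: 30.
Criminal history: 10 prior points → Category IV (8-11).
Level 30 falls in the 26-30 band.
Grid: Level 26-30 × Category IV = 60-65 months.

60-65 months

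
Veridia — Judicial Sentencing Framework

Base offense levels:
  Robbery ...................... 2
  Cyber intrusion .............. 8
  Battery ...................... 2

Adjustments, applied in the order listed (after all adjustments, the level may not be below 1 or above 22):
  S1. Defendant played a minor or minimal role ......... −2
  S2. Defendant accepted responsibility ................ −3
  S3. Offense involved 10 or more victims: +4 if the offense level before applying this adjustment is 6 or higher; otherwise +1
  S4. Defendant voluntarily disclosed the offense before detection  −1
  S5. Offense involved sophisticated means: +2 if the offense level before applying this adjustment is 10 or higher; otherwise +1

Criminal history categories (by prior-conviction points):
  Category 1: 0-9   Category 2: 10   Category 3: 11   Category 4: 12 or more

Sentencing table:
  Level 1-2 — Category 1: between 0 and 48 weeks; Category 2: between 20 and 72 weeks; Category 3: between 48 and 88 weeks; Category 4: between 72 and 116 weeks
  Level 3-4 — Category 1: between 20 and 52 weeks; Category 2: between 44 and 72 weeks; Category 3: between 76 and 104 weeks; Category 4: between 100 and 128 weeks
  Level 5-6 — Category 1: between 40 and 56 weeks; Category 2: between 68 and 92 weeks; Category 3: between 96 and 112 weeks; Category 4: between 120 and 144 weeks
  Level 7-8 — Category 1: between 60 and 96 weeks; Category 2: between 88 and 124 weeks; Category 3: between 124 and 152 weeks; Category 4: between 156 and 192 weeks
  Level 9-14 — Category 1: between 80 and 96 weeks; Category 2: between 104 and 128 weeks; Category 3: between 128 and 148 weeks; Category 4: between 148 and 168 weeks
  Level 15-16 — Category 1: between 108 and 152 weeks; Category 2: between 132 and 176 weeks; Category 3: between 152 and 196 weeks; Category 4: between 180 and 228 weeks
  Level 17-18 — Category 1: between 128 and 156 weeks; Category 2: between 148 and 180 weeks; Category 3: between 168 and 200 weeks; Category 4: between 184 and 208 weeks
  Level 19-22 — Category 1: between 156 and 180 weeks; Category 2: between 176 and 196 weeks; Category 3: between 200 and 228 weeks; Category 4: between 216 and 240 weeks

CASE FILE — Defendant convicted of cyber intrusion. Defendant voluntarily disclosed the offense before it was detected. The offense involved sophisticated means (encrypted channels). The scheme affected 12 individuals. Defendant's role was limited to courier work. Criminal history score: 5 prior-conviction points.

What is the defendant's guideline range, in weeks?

Base offense level for cyber intrusion: 8.
S1 applies: 8 − 2 = 6.
S3 applies (level before this adjustment is 6 ≥ 6, so +4): 6 + 4 = 10.
S4 applies: 10 − 1 = 9.
S5 applies (level before this adjustment is 9 < 10, so +1): 9 + 1 = 10.
Final offense level: 10.
Criminal history: 5 prior points → Category 1 (0-9).
Level 10 falls in the 9-14 band.
Grid: Level 9-14 × Category 1 = 80-96 weeks.

80-96 weeks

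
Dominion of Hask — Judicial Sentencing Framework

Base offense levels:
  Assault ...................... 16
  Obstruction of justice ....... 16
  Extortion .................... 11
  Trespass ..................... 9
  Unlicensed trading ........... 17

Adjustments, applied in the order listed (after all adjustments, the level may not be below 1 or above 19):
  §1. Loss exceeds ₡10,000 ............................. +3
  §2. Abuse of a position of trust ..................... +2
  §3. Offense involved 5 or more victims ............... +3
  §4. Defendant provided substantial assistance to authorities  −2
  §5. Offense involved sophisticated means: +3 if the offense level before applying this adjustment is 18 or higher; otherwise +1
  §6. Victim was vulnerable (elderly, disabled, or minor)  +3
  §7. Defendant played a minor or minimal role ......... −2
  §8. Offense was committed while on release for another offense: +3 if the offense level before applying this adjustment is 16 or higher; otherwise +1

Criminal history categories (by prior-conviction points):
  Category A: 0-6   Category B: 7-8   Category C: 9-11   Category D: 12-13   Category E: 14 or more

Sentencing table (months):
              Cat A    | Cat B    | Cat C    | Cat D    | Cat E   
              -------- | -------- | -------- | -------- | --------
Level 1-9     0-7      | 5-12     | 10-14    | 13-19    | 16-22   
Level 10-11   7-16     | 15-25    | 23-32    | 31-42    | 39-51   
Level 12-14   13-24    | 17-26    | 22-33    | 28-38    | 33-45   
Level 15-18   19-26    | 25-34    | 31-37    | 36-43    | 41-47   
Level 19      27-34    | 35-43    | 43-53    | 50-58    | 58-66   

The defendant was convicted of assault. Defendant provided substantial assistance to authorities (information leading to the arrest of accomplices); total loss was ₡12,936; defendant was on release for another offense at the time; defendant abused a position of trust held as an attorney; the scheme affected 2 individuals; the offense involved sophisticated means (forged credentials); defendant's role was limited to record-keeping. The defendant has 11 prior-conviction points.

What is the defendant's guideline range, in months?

43-53 months

Base offense level for assault: 16.
§1 applies: 16 + 3 = 19.
§2 applies: 19 + 2 = 21.
§3 does not apply.
§4 applies: 21 − 2 = 19.
§5 applies (level before this adjustment is 19 ≥ 18, so +3): 19 + 3 = 22.
§7 applies: 22 − 2 = 20.
§8 applies (level before this adjustment is 20 ≥ 16, so +3): 20 + 3 = 23.
Level 23 exceeds the maximum of 19; capped at 19.
Final offense level: 19.
Criminal history: 11 prior points → Category C (9-11).
Level 19 falls in the 19 band.
Grid: Level 19 × Category C = 43-53 months.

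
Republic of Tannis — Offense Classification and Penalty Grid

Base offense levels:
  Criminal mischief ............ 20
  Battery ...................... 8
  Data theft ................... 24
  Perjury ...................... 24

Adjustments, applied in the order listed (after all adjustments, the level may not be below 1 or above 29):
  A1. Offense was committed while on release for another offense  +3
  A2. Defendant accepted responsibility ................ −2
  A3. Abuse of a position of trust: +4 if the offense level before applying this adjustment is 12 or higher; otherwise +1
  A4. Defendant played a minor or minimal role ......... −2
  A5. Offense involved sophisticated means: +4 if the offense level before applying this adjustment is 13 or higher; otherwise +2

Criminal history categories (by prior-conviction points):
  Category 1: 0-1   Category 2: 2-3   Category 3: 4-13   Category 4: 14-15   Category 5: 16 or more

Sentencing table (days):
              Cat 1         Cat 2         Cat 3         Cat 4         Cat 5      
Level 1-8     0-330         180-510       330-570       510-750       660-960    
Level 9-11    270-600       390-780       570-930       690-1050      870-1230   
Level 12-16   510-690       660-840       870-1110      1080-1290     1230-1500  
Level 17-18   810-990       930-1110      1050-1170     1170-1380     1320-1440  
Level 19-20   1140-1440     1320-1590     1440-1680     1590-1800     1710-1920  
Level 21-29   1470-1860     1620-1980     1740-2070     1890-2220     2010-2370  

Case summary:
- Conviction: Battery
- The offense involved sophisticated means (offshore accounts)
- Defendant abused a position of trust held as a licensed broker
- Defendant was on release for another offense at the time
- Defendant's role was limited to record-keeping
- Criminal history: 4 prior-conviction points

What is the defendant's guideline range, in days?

Base offense level for battery: 8.
A1 applies: 8 + 3 = 11.
A2 does not apply.
A3 applies (level before this adjustment is 11 < 12, so +1): 11 + 1 = 12.
A4 applies: 12 − 2 = 10.
A5 applies (level before this adjustment is 10 < 13, so +2): 10 + 2 = 12.
Final offense level: 12.
Criminal history: 4 prior points → Category 3 (4-13).
Level 12 falls in the 12-16 band.
Grid: Level 12-16 × Category 3 = 870-1110 days.

870-1110 days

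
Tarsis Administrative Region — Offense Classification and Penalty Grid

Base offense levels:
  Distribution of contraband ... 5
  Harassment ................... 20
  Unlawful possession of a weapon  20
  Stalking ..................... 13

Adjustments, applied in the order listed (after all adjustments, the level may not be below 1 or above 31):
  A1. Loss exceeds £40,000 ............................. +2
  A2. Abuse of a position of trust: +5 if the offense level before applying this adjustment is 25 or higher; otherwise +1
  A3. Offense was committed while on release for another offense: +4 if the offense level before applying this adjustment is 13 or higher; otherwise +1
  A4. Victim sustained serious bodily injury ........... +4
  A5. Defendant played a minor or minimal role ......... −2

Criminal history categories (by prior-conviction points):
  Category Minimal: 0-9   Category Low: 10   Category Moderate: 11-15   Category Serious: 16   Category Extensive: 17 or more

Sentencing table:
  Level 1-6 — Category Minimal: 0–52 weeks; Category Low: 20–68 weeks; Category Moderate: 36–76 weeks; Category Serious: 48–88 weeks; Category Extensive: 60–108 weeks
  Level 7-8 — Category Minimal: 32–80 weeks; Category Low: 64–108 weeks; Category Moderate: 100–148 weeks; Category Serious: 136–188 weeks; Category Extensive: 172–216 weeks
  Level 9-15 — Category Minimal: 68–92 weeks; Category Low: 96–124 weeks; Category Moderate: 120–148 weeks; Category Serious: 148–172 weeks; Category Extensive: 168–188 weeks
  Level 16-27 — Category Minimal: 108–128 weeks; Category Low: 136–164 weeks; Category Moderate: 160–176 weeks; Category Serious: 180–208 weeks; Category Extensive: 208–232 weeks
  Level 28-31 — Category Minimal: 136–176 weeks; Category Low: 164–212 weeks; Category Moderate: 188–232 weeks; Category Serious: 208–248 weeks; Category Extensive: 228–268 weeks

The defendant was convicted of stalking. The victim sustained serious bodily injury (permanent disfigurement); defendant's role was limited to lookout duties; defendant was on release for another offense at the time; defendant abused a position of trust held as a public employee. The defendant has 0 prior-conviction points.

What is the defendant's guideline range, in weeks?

Base offense level for stalking: 13.
A2 applies (level before this adjustment is 13 < 25, so +1): 13 + 1 = 14.
A3 applies (level before this adjustment is 14 ≥ 13, so +4): 14 + 4 = 18.
A4 applies: 18 + 4 = 22.
A5 applies: 22 − 2 = 20.
Final offense level: 20.
Criminal history: 0 prior points → Category Minimal (0-9).
Level 20 falls in the 16-27 band.
Grid: Level 16-27 × Category Minimal = 108-128 weeks.

108-128 weeks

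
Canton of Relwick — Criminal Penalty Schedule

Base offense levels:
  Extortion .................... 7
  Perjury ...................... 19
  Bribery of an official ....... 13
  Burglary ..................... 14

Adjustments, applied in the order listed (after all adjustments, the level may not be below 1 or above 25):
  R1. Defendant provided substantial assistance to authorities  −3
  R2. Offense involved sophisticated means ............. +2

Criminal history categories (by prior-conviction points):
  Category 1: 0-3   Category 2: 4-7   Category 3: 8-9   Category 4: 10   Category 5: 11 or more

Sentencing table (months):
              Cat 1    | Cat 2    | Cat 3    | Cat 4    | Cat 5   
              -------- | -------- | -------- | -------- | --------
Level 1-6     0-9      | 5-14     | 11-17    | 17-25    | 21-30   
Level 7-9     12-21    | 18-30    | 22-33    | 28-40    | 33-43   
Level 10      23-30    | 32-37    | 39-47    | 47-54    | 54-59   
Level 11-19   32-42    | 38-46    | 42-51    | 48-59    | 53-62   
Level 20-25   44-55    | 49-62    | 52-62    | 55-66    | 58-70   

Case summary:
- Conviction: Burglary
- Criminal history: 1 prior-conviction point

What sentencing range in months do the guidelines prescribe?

32-42 months

Base offense level for burglary: 14.
Final offense level: 14.
Criminal history: 1 prior point → Category 1 (0-3).
Level 14 falls in the 11-19 band.
Grid: Level 11-19 × Category 1 = 32-42 months.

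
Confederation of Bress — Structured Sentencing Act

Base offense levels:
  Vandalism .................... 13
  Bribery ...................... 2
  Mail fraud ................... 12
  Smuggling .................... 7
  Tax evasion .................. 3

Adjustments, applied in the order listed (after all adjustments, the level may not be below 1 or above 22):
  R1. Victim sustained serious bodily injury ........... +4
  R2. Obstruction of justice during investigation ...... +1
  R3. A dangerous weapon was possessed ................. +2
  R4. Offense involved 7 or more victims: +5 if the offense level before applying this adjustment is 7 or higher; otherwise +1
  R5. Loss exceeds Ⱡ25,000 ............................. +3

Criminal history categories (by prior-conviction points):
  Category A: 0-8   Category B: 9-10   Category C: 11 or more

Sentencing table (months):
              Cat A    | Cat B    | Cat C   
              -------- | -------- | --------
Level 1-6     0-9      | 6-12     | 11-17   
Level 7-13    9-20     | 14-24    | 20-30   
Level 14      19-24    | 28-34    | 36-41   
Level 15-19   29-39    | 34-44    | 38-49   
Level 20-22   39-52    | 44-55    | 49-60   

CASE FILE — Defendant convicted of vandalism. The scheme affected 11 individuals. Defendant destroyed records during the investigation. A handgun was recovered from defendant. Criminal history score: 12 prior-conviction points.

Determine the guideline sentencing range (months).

49-60 months

Base offense level for vandalism: 13.
R2 applies: 13 + 1 = 14.
R3 applies: 14 + 2 = 16.
R4 applies (level before this adjustment is 16 ≥ 7, so +5): 16 + 5 = 21.
R5 does not apply.
Final offense level: 21.
Criminal history: 12 prior points → Category C (11+).
Level 21 falls in the 20-22 band.
Grid: Level 20-22 × Category C = 49-60 months.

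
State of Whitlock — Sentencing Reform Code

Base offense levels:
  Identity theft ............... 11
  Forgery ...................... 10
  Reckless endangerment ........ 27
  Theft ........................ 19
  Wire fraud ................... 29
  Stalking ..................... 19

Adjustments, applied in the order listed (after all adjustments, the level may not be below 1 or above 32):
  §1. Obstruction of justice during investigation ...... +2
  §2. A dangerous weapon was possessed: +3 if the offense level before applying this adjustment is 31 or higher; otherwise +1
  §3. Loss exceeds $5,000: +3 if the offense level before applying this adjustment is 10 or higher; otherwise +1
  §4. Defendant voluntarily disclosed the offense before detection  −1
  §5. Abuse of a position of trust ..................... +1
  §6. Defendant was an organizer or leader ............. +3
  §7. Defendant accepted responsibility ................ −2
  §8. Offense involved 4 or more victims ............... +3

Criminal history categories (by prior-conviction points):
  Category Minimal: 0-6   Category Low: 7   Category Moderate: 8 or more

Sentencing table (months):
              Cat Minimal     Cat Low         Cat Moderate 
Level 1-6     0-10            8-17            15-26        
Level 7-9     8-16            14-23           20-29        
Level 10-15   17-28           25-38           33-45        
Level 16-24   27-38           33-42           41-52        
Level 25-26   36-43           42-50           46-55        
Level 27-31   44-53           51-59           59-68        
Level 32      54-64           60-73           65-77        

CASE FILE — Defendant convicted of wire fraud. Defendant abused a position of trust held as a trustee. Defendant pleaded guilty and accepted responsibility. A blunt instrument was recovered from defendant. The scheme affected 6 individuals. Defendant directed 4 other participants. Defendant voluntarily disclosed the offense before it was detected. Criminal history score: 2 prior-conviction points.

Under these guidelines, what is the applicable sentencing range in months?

Base offense level for wire fraud: 29.
§1 does not apply.
§2 applies (level before this adjustment is 29 < 31, so +1): 29 + 1 = 30.
§4 applies: 30 − 1 = 29.
§5 applies: 29 + 1 = 30.
§6 applies: 30 + 3 = 33.
§7 applies: 33 − 2 = 31.
§8 applies: 31 + 3 = 34.
Level 34 exceeds the maximum of 32; capped at 32.
Final offense level: 32.
Criminal history: 2 prior points → Category Minimal (0-6).
Level 32 falls in the 32 band.
Grid: Level 32 × Category Minimal = 54-64 months.

54-64 months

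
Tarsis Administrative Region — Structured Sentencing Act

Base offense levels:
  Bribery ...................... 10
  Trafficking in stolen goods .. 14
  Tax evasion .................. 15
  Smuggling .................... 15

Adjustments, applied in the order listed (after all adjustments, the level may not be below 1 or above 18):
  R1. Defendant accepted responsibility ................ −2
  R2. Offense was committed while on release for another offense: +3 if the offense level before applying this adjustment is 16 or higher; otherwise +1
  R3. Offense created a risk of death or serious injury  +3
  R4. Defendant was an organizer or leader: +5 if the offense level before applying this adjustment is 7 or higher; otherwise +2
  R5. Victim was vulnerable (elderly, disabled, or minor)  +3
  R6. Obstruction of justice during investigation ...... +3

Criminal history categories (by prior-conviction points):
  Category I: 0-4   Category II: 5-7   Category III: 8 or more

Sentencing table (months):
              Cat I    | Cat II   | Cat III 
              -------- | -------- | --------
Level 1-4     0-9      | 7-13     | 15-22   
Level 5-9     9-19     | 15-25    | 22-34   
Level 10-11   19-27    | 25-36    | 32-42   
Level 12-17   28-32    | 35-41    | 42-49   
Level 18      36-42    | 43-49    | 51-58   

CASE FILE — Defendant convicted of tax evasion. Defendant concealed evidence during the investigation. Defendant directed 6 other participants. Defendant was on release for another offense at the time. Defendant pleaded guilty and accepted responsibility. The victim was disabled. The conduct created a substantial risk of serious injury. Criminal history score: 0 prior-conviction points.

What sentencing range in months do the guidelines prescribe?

36-42 months

Base offense level for tax evasion: 15.
R1 applies: 15 − 2 = 13.
R2 applies (level before this adjustment is 13 < 16, so +1): 13 + 1 = 14.
R3 applies: 14 + 3 = 17.
R4 applies (level before this adjustment is 17 ≥ 7, so +5): 17 + 5 = 22.
R5 applies: 22 + 3 = 25.
R6 applies: 25 + 3 = 28.
Level 28 exceeds the maximum of 18; capped at 18.
Final offense level: 18.
Criminal history: 0 prior points → Category I (0-4).
Level 18 falls in the 18 band.
Grid: Level 18 × Category I = 36-42 months.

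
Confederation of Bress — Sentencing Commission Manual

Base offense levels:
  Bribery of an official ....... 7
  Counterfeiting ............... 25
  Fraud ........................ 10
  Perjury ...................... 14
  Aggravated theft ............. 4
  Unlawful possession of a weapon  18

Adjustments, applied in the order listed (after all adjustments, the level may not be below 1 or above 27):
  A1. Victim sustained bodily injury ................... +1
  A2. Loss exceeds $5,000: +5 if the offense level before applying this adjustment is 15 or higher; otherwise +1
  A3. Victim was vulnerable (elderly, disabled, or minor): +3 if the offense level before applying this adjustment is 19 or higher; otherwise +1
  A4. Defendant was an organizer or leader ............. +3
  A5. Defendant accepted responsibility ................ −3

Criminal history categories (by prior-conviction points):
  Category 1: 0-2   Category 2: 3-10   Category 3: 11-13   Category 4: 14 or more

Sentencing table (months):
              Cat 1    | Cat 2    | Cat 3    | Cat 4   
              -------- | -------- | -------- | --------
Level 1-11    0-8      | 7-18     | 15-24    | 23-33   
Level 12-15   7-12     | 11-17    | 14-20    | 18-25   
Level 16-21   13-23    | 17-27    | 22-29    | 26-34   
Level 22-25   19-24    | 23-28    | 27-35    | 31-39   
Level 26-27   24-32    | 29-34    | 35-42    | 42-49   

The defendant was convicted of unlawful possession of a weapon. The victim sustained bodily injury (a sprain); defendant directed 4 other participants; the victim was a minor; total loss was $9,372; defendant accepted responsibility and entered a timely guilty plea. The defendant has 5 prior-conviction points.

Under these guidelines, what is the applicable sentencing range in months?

Base offense level for unlawful possession of a weapon: 18.
A1 applies: 18 + 1 = 19.
A2 applies (level before this adjustment is 19 ≥ 15, so +5): 19 + 5 = 24.
A3 applies (level before this adjustment is 24 ≥ 19, so +3): 24 + 3 = 27.
A4 applies: 27 + 3 = 30.
A5 applies: 30 − 3 = 27.
Final offense level: 27.
Criminal history: 5 prior points → Category 2 (3-10).
Level 27 falls in the 26-27 band.
Grid: Level 26-27 × Category 2 = 29-34 months.

29-34 months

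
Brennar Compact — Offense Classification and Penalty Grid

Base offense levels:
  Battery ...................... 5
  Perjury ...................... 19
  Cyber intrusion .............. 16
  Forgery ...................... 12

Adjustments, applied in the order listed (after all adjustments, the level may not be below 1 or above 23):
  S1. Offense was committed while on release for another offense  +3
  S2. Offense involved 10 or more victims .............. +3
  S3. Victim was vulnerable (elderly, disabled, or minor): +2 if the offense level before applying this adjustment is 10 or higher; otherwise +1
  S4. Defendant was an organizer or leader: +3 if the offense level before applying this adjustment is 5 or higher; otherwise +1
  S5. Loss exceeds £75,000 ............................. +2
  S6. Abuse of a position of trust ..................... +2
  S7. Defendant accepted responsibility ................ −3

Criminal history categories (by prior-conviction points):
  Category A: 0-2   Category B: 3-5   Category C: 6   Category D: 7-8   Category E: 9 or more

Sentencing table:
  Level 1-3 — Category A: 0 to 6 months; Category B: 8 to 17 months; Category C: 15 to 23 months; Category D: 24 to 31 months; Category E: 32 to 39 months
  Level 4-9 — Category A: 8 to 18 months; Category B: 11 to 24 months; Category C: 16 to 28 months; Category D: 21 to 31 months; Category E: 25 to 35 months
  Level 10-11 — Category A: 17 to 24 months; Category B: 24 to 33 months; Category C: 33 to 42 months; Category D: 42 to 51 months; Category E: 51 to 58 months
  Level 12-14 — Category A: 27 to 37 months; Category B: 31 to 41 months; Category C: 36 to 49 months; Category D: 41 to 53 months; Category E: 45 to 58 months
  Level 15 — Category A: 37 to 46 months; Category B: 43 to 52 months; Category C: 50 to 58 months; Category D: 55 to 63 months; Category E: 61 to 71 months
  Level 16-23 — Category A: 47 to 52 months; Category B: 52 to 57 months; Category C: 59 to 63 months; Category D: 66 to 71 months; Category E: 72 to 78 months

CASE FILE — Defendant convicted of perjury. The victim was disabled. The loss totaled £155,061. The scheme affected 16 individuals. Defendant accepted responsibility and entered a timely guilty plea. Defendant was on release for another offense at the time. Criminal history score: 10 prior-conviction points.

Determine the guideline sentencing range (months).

72-78 months

Base offense level for perjury: 19.
S1 applies: 19 + 3 = 22.
S2 applies: 22 + 3 = 25.
S3 applies (level before this adjustment is 25 ≥ 10, so +2): 25 + 2 = 27.
S5 applies: 27 + 2 = 29.
S7 applies: 29 − 3 = 26.
Level 26 exceeds the maximum of 23; capped at 23.
Final offense level: 23.
Criminal history: 10 prior points → Category E (9+).
Level 23 falls in the 16-23 band.
Grid: Level 16-23 × Category E = 72-78 months.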